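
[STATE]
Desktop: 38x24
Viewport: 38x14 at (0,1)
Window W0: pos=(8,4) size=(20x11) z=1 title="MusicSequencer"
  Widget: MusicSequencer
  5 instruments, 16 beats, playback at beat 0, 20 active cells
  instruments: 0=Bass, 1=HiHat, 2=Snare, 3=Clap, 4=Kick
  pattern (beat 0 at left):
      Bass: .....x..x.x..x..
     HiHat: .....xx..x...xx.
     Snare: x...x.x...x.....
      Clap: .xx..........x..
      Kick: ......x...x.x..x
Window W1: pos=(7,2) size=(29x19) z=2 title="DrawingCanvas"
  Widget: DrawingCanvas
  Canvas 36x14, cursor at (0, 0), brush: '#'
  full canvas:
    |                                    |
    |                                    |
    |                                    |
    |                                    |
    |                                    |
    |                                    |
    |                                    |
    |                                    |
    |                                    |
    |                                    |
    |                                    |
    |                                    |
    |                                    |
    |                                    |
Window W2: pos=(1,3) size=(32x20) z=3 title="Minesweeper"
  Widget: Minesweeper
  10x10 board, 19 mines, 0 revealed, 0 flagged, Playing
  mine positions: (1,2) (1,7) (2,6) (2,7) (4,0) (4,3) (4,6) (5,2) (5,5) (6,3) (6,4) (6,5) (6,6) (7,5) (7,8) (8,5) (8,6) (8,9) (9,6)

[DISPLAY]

                                      
       ┏━━━━━━━━━━━━━━━━━━━━━━━━━━━┓  
 ┏━━━━━━━━━━━━━━━━━━━━━━━━━━━━━━┓  ┃  
 ┃ Minesweeper                  ┃──┨  
 ┠──────────────────────────────┨  ┃  
 ┃■■■■■■■■■■                    ┃  ┃  
 ┃■■■■■■■■■■                    ┃  ┃  
 ┃■■■■■■■■■■                    ┃  ┃  
 ┃■■■■■■■■■■                    ┃  ┃  
 ┃■■■■■■■■■■                    ┃  ┃  
 ┃■■■■■■■■■■                    ┃  ┃  
 ┃■■■■■■■■■■                    ┃  ┃  
 ┃■■■■■■■■■■                    ┃  ┃  
 ┃■■■■■■■■■■                    ┃  ┃  


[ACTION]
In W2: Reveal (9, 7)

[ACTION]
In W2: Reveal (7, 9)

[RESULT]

                                      
       ┏━━━━━━━━━━━━━━━━━━━━━━━━━━━┓  
 ┏━━━━━━━━━━━━━━━━━━━━━━━━━━━━━━┓  ┃  
 ┃ Minesweeper                  ┃──┨  
 ┠──────────────────────────────┨  ┃  
 ┃■■■■■■■■■■                    ┃  ┃  
 ┃■■■■■■■■■■                    ┃  ┃  
 ┃■■■■■■■■■■                    ┃  ┃  
 ┃■■■■■■■■■■                    ┃  ┃  
 ┃■■■■■■■■■■                    ┃  ┃  
 ┃■■■■■■■■■■                    ┃  ┃  
 ┃■■■■■■■■■■                    ┃  ┃  
 ┃■■■■■■■■■2                    ┃  ┃  
 ┃■■■■■■■■■■                    ┃  ┃  


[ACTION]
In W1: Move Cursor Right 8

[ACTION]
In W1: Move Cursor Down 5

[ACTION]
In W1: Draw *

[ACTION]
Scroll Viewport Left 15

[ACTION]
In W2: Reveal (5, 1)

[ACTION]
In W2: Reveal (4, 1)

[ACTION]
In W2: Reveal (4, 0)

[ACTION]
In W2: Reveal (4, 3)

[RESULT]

                                      
       ┏━━━━━━━━━━━━━━━━━━━━━━━━━━━┓  
 ┏━━━━━━━━━━━━━━━━━━━━━━━━━━━━━━┓  ┃  
 ┃ Minesweeper                  ┃──┨  
 ┠──────────────────────────────┨  ┃  
 ┃■■■■■■■■■■                    ┃  ┃  
 ┃■■✹■■■■✹■■                    ┃  ┃  
 ┃■■■■■■✹✹■■                    ┃  ┃  
 ┃■■■■■■■■■■                    ┃  ┃  
 ┃✹2■✹■■✹■■■                    ┃  ┃  
 ┃■2✹■■✹■■■■                    ┃  ┃  
 ┃■■■✹✹✹✹■■■                    ┃  ┃  
 ┃■■■■■✹■■✹2                    ┃  ┃  
 ┃■■■■■✹✹■■✹                    ┃  ┃  


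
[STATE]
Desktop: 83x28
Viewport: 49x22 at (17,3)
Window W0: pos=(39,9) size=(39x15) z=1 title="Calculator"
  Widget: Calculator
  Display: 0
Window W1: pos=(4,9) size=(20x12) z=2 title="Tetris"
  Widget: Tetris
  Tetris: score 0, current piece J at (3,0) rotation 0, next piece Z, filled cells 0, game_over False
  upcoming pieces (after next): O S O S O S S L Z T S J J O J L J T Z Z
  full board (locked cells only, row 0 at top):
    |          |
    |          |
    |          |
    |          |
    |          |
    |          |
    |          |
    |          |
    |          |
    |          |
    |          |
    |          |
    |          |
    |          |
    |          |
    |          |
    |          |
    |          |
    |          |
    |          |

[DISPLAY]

                                                 
                                                 
                                                 
                                                 
                                                 
                                                 
━━━━━━┓               ┏━━━━━━━━━━━━━━━━━━━━━━━━━━
      ┃               ┃ Calculator               
──────┨               ┠──────────────────────────
      ┃               ┃                          
      ┃               ┃┌───┬───┬───┬───┐         
      ┃               ┃│ 7 │ 8 │ 9 │ ÷ │         
      ┃               ┃├───┼───┼───┼───┤         
      ┃               ┃│ 4 │ 5 │ 6 │ × │         
      ┃               ┃├───┼───┼───┼───┤         
      ┃               ┃│ 1 │ 2 │ 3 │ - │         
      ┃               ┃├───┼───┼───┼───┤         
━━━━━━┛               ┃│ 0 │ . │ = │ + │         
                      ┃├───┼───┼───┼───┤         
                      ┃│ C │ MC│ MR│ M+│         
                      ┗━━━━━━━━━━━━━━━━━━━━━━━━━━
                                                 


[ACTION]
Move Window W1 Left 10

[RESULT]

                                                 
                                                 
                                                 
                                                 
                                                 
                                                 
━━┓                   ┏━━━━━━━━━━━━━━━━━━━━━━━━━━
  ┃                   ┃ Calculator               
──┨                   ┠──────────────────────────
  ┃                   ┃                          
  ┃                   ┃┌───┬───┬───┬───┐         
  ┃                   ┃│ 7 │ 8 │ 9 │ ÷ │         
  ┃                   ┃├───┼───┼───┼───┤         
  ┃                   ┃│ 4 │ 5 │ 6 │ × │         
  ┃                   ┃├───┼───┼───┼───┤         
  ┃                   ┃│ 1 │ 2 │ 3 │ - │         
  ┃                   ┃├───┼───┼───┼───┤         
━━┛                   ┃│ 0 │ . │ = │ + │         
                      ┃├───┼───┼───┼───┤         
                      ┃│ C │ MC│ MR│ M+│         
                      ┗━━━━━━━━━━━━━━━━━━━━━━━━━━
                                                 


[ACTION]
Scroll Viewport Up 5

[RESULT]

                                                 
                                                 
                                                 
                                                 
                                                 
                                                 
                                                 
                                                 
                                                 
━━┓                   ┏━━━━━━━━━━━━━━━━━━━━━━━━━━
  ┃                   ┃ Calculator               
──┨                   ┠──────────────────────────
  ┃                   ┃                          
  ┃                   ┃┌───┬───┬───┬───┐         
  ┃                   ┃│ 7 │ 8 │ 9 │ ÷ │         
  ┃                   ┃├───┼───┼───┼───┤         
  ┃                   ┃│ 4 │ 5 │ 6 │ × │         
  ┃                   ┃├───┼───┼───┼───┤         
  ┃                   ┃│ 1 │ 2 │ 3 │ - │         
  ┃                   ┃├───┼───┼───┼───┤         
━━┛                   ┃│ 0 │ . │ = │ + │         
                      ┃├───┼───┼───┼───┤         


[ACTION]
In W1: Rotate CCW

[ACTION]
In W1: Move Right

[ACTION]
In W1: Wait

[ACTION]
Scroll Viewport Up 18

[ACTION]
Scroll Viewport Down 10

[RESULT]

                                                 
                                                 
                                                 
━━┓                   ┏━━━━━━━━━━━━━━━━━━━━━━━━━━
  ┃                   ┃ Calculator               
──┨                   ┠──────────────────────────
  ┃                   ┃                          
  ┃                   ┃┌───┬───┬───┬───┐         
  ┃                   ┃│ 7 │ 8 │ 9 │ ÷ │         
  ┃                   ┃├───┼───┼───┼───┤         
  ┃                   ┃│ 4 │ 5 │ 6 │ × │         
  ┃                   ┃├───┼───┼───┼───┤         
  ┃                   ┃│ 1 │ 2 │ 3 │ - │         
  ┃                   ┃├───┼───┼───┼───┤         
━━┛                   ┃│ 0 │ . │ = │ + │         
                      ┃├───┼───┼───┼───┤         
                      ┃│ C │ MC│ MR│ M+│         
                      ┗━━━━━━━━━━━━━━━━━━━━━━━━━━
                                                 
                                                 
                                                 
                                                 


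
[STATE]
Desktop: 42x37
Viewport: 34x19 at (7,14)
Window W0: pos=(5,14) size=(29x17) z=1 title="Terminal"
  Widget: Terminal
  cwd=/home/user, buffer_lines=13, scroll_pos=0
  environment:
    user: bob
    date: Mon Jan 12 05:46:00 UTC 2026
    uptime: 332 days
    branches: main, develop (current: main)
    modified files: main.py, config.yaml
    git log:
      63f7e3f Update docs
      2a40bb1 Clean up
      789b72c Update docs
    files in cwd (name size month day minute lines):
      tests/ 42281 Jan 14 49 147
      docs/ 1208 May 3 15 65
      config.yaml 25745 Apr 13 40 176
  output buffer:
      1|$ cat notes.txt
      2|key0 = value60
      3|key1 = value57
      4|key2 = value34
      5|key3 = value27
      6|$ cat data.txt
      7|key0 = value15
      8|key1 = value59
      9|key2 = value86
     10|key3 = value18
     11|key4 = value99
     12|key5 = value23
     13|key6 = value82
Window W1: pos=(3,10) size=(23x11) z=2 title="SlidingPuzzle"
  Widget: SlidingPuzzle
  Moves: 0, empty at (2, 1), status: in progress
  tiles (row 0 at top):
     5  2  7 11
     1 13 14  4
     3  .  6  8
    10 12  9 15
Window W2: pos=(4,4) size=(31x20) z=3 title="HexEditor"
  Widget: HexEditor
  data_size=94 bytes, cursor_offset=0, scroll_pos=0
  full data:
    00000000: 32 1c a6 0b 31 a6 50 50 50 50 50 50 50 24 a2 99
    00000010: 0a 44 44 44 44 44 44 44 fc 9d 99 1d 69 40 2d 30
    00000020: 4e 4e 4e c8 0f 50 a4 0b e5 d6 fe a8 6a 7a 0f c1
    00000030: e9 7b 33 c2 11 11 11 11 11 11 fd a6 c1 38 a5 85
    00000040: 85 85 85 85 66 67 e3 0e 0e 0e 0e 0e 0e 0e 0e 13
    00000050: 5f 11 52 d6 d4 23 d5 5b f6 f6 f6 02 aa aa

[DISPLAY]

                           ┃      
                           ┃      
                           ┃      
                           ┃      
                           ┃      
                           ┃      
                           ┃      
                           ┃      
                           ┃      
━━━━━━━━━━━━━━━━━━━━━━━━━━━┛      
ey1 = value59             ┃       
ey2 = value86             ┃       
ey3 = value18             ┃       
ey4 = value99             ┃       
ey5 = value23             ┃       
ey6 = value82             ┃       
━━━━━━━━━━━━━━━━━━━━━━━━━━┛       
                                  
                                  


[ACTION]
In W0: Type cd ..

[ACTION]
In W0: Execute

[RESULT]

                           ┃      
                           ┃      
                           ┃      
                           ┃      
                           ┃      
                           ┃      
                           ┃      
                           ┃      
                           ┃      
━━━━━━━━━━━━━━━━━━━━━━━━━━━┛      
ey4 = value99             ┃       
ey5 = value23             ┃       
ey6 = value82             ┃       
 cd ..                    ┃       
                          ┃       
 █                        ┃       
━━━━━━━━━━━━━━━━━━━━━━━━━━┛       
                                  
                                  


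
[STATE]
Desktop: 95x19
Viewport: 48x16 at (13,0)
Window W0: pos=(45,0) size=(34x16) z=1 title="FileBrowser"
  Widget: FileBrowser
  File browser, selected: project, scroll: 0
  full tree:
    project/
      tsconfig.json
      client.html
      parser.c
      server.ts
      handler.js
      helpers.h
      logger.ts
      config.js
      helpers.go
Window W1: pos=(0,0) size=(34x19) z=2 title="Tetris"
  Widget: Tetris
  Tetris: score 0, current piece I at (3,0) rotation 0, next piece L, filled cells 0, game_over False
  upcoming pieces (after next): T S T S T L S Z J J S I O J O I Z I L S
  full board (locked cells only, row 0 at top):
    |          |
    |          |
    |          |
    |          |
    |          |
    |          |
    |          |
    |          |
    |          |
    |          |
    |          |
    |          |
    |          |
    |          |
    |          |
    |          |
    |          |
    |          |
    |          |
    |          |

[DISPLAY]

━━━━━━━━━━━━━━━━━━━━┓           ┏━━━━━━━━━━━━━━━
                    ┃           ┃ FileBrowser   
────────────────────┨           ┠───────────────
ext:                ┃           ┃> [-] project/ 
 ▒                  ┃           ┃    tsconfig.js
▒▒                  ┃           ┃    client.html
                    ┃           ┃    parser.c   
                    ┃           ┃    server.ts  
                    ┃           ┃    handler.js 
core:               ┃           ┃    helpers.h  
                    ┃           ┃    logger.ts  
                    ┃           ┃    config.js  
                    ┃           ┃    helpers.go 
                    ┃           ┃               
                    ┃           ┃               
                    ┃           ┗━━━━━━━━━━━━━━━


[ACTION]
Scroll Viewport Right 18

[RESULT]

━━┓           ┏━━━━━━━━━━━━━━━━━━━━━━━━━━━━━━━━┓
  ┃           ┃ FileBrowser                    ┃
──┨           ┠────────────────────────────────┨
  ┃           ┃> [-] project/                  ┃
  ┃           ┃    tsconfig.json               ┃
  ┃           ┃    client.html                 ┃
  ┃           ┃    parser.c                    ┃
  ┃           ┃    server.ts                   ┃
  ┃           ┃    handler.js                  ┃
  ┃           ┃    helpers.h                   ┃
  ┃           ┃    logger.ts                   ┃
  ┃           ┃    config.js                   ┃
  ┃           ┃    helpers.go                  ┃
  ┃           ┃                                ┃
  ┃           ┃                                ┃
  ┃           ┗━━━━━━━━━━━━━━━━━━━━━━━━━━━━━━━━┛


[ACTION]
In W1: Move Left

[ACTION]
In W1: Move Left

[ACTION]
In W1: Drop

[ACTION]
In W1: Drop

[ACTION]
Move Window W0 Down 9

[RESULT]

━━┓                                             
  ┃                                             
──┨                                             
  ┃           ┏━━━━━━━━━━━━━━━━━━━━━━━━━━━━━━━━┓
  ┃           ┃ FileBrowser                    ┃
  ┃           ┠────────────────────────────────┨
  ┃           ┃> [-] project/                  ┃
  ┃           ┃    tsconfig.json               ┃
  ┃           ┃    client.html                 ┃
  ┃           ┃    parser.c                    ┃
  ┃           ┃    server.ts                   ┃
  ┃           ┃    handler.js                  ┃
  ┃           ┃    helpers.h                   ┃
  ┃           ┃    logger.ts                   ┃
  ┃           ┃    config.js                   ┃
  ┃           ┃    helpers.go                  ┃


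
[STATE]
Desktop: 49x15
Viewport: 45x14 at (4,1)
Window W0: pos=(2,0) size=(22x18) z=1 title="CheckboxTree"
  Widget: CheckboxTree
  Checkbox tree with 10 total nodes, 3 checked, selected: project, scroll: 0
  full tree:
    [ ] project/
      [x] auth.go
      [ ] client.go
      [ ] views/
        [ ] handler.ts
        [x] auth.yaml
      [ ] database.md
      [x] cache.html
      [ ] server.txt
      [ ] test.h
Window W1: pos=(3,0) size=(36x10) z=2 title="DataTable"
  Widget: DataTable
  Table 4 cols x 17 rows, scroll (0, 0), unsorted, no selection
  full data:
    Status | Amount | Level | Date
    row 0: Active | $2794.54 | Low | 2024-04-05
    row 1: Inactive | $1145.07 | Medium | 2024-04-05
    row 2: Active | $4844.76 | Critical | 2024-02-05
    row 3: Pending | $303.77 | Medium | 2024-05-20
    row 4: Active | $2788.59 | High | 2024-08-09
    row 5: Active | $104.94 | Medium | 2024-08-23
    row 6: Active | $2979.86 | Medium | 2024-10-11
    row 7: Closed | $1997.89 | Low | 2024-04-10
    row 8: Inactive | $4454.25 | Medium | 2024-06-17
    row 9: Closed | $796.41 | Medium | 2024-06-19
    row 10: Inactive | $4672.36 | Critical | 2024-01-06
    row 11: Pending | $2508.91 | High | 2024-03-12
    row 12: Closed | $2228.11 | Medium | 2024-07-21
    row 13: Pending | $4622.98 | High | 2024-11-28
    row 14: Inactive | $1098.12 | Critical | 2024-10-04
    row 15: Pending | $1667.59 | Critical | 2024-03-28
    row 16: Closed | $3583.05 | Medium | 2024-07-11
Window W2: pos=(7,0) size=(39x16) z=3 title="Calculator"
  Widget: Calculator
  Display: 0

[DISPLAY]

 Da┃ Calculator                          ┃   
───┠─────────────────────────────────────┨   
Sta┃                                    0┃   
───┃┌───┬───┬───┬───┐                    ┃   
Act┃│ 7 │ 8 │ 9 │ ÷ │                    ┃   
Ina┃├───┼───┼───┼───┤                    ┃   
Act┃│ 4 │ 5 │ 6 │ × │                    ┃   
Pen┃├───┼───┼───┼───┤                    ┃   
━━━┃│ 1 │ 2 │ 3 │ - │                    ┃   
  [┃├───┼───┼───┼───┤                    ┃   
  [┃│ 0 │ . │ = │ + │                    ┃   
  [┃├───┼───┼───┼───┤                    ┃   
   ┃│ C │ MC│ MR│ M+│                    ┃   
   ┃└───┴───┴───┴───┘                    ┃   


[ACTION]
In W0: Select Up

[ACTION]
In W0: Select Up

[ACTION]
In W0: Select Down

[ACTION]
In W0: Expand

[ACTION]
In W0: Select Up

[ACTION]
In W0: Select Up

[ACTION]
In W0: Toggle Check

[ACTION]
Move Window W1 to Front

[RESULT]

 DataTable                        ┃      ┃   
──────────────────────────────────┨──────┨   
Status  │Amount  │Level   │Date   ┃     0┃   
────────┼────────┼────────┼───────┃      ┃   
Active  │$2794.54│Low     │2024-04┃      ┃   
Inactive│$1145.07│Medium  │2024-04┃      ┃   
Active  │$4844.76│Critical│2024-02┃      ┃   
Pending │$303.77 │Medium  │2024-05┃      ┃   
━━━━━━━━━━━━━━━━━━━━━━━━━━━━━━━━━━┛      ┃   
  [┃├───┼───┼───┼───┤                    ┃   
  [┃│ 0 │ . │ = │ + │                    ┃   
  [┃├───┼───┼───┼───┤                    ┃   
   ┃│ C │ MC│ MR│ M+│                    ┃   
   ┃└───┴───┴───┴───┘                    ┃   


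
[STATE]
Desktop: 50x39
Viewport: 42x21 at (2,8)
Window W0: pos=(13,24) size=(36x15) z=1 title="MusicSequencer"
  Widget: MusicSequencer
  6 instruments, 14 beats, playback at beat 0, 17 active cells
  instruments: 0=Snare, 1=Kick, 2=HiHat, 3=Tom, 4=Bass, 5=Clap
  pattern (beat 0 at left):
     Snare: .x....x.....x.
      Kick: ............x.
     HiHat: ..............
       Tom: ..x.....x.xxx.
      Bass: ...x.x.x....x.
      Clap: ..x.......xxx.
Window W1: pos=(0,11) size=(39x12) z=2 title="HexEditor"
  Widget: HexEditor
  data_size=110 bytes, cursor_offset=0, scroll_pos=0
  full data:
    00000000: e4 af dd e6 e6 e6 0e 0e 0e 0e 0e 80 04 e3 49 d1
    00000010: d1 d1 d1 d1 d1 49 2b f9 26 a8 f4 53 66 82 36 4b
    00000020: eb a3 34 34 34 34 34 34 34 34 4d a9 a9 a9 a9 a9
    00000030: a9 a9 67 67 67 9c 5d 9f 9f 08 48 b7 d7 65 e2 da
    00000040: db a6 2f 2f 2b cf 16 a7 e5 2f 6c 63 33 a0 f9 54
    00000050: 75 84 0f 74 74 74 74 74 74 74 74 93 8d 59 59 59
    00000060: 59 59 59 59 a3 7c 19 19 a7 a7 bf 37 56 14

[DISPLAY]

                                          
                                          
                                          
━━━━━━━━━━━━━━━━━━━━━━━━━━━━━━━━━━━━┓     
HexEditor                           ┃     
────────────────────────────────────┨     
0000000  E4 af dd e6 e6 e6 0e 0e  0e┃     
0000010  d1 d1 d1 d1 d1 49 2b f9  26┃     
0000020  eb a3 34 34 34 34 34 34  34┃     
0000030  a9 a9 67 67 67 9c 5d 9f  9f┃     
0000040  db a6 2f 2f 2b cf 16 a7  e5┃     
0000050  75 84 0f 74 74 74 74 74  74┃     
0000060  59 59 59 59 a3 7c 19 19  a7┃     
                                    ┃     
━━━━━━━━━━━━━━━━━━━━━━━━━━━━━━━━━━━━┛     
                                          
           ┏━━━━━━━━━━━━━━━━━━━━━━━━━━━━━━
           ┃ MusicSequencer               
           ┠──────────────────────────────
           ┃      ▼1234567890123          
           ┃ Snare·█····█·····█·          


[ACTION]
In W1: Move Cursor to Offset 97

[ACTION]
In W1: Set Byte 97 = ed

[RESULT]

                                          
                                          
                                          
━━━━━━━━━━━━━━━━━━━━━━━━━━━━━━━━━━━━┓     
HexEditor                           ┃     
────────────────────────────────────┨     
0000000  e4 af dd e6 e6 e6 0e 0e  0e┃     
0000010  d1 d1 d1 d1 d1 49 2b f9  26┃     
0000020  eb a3 34 34 34 34 34 34  34┃     
0000030  a9 a9 67 67 67 9c 5d 9f  9f┃     
0000040  db a6 2f 2f 2b cf 16 a7  e5┃     
0000050  75 84 0f 74 74 74 74 74  74┃     
0000060  59 ED 59 59 a3 7c 19 19  a7┃     
                                    ┃     
━━━━━━━━━━━━━━━━━━━━━━━━━━━━━━━━━━━━┛     
                                          
           ┏━━━━━━━━━━━━━━━━━━━━━━━━━━━━━━
           ┃ MusicSequencer               
           ┠──────────────────────────────
           ┃      ▼1234567890123          
           ┃ Snare·█····█·····█·          


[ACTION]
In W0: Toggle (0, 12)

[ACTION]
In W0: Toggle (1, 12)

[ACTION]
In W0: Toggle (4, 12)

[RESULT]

                                          
                                          
                                          
━━━━━━━━━━━━━━━━━━━━━━━━━━━━━━━━━━━━┓     
HexEditor                           ┃     
────────────────────────────────────┨     
0000000  e4 af dd e6 e6 e6 0e 0e  0e┃     
0000010  d1 d1 d1 d1 d1 49 2b f9  26┃     
0000020  eb a3 34 34 34 34 34 34  34┃     
0000030  a9 a9 67 67 67 9c 5d 9f  9f┃     
0000040  db a6 2f 2f 2b cf 16 a7  e5┃     
0000050  75 84 0f 74 74 74 74 74  74┃     
0000060  59 ED 59 59 a3 7c 19 19  a7┃     
                                    ┃     
━━━━━━━━━━━━━━━━━━━━━━━━━━━━━━━━━━━━┛     
                                          
           ┏━━━━━━━━━━━━━━━━━━━━━━━━━━━━━━
           ┃ MusicSequencer               
           ┠──────────────────────────────
           ┃      ▼1234567890123          
           ┃ Snare·█····█·······          


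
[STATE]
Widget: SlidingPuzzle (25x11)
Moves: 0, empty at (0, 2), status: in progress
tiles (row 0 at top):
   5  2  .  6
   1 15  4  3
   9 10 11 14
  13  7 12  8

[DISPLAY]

┌────┬────┬────┬────┐    
│  5 │  2 │    │  6 │    
├────┼────┼────┼────┤    
│  1 │ 15 │  4 │  3 │    
├────┼────┼────┼────┤    
│  9 │ 10 │ 11 │ 14 │    
├────┼────┼────┼────┤    
│ 13 │  7 │ 12 │  8 │    
└────┴────┴────┴────┘    
Moves: 0                 
                         


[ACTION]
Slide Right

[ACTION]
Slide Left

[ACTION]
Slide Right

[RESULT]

┌────┬────┬────┬────┐    
│  5 │    │  2 │  6 │    
├────┼────┼────┼────┤    
│  1 │ 15 │  4 │  3 │    
├────┼────┼────┼────┤    
│  9 │ 10 │ 11 │ 14 │    
├────┼────┼────┼────┤    
│ 13 │  7 │ 12 │  8 │    
└────┴────┴────┴────┘    
Moves: 3                 
                         


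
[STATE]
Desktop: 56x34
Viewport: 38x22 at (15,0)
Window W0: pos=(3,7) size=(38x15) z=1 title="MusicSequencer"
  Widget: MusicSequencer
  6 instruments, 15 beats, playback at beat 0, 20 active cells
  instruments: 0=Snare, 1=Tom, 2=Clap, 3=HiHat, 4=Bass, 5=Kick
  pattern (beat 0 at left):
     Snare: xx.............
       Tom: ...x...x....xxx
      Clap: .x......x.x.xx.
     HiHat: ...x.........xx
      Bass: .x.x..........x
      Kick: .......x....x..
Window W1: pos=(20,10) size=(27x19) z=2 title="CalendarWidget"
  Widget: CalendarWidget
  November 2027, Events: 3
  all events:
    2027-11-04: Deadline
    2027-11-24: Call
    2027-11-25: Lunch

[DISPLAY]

                                      
                                      
                                      
                                      
                                      
                                      
                                      
━━━━━━━━━━━━━━━━━━━━━━━━━┓            
ncer                     ┃            
─────────────────────────┨            
56789┏━━━━━━━━━━━━━━━━━━━━━━━━━┓      
·····┃ CalendarWidget          ┃      
··█··┠─────────────────────────┨      
···█·┃      November 2027      ┃      
·····┃Mo Tu We Th Fr Sa Su     ┃      
·····┃ 1  2  3  4*  5  6  7    ┃      
··█··┃ 8  9 10 11 12 13 14     ┃      
     ┃15 16 17 18 19 20 21     ┃      
     ┃22 23 24* 25* 26 27 28   ┃      
     ┃29 30                    ┃      
     ┃                         ┃      
━━━━━┃                         ┃      


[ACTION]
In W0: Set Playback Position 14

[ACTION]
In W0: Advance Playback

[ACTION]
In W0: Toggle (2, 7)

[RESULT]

                                      
                                      
                                      
                                      
                                      
                                      
                                      
━━━━━━━━━━━━━━━━━━━━━━━━━┓            
ncer                     ┃            
─────────────────────────┨            
56789┏━━━━━━━━━━━━━━━━━━━━━━━━━┓      
·····┃ CalendarWidget          ┃      
··█··┠─────────────────────────┨      
··██·┃      November 2027      ┃      
·····┃Mo Tu We Th Fr Sa Su     ┃      
·····┃ 1  2  3  4*  5  6  7    ┃      
··█··┃ 8  9 10 11 12 13 14     ┃      
     ┃15 16 17 18 19 20 21     ┃      
     ┃22 23 24* 25* 26 27 28   ┃      
     ┃29 30                    ┃      
     ┃                         ┃      
━━━━━┃                         ┃      


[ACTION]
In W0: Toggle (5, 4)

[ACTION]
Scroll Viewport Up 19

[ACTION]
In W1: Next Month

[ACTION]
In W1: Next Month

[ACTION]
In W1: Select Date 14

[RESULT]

                                      
                                      
                                      
                                      
                                      
                                      
                                      
━━━━━━━━━━━━━━━━━━━━━━━━━┓            
ncer                     ┃            
─────────────────────────┨            
56789┏━━━━━━━━━━━━━━━━━━━━━━━━━┓      
·····┃ CalendarWidget          ┃      
··█··┠─────────────────────────┨      
··██·┃       January 2028      ┃      
·····┃Mo Tu We Th Fr Sa Su     ┃      
·····┃                1  2     ┃      
··█··┃ 3  4  5  6  7  8  9     ┃      
     ┃10 11 12 13 [14] 15 16   ┃      
     ┃17 18 19 20 21 22 23     ┃      
     ┃24 25 26 27 28 29 30     ┃      
     ┃31                       ┃      
━━━━━┃                         ┃      


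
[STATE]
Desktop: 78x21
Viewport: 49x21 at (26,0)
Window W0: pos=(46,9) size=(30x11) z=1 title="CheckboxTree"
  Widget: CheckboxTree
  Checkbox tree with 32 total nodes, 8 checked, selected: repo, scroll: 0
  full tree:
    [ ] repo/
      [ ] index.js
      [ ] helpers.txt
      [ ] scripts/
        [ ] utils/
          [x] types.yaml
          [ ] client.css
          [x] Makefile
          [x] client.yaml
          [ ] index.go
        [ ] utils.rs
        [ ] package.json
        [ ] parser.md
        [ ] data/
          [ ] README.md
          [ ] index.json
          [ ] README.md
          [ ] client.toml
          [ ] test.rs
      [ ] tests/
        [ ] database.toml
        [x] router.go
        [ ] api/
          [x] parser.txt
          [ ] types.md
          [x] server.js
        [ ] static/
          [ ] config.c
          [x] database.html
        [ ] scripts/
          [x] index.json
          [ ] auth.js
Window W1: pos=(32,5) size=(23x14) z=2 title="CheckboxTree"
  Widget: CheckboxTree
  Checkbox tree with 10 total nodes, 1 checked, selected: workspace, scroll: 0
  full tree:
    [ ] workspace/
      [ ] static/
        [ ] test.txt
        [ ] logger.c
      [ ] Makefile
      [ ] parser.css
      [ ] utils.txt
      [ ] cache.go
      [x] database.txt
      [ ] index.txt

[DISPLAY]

                                                 
                                                 
                                                 
                                                 
                                                 
      ┏━━━━━━━━━━━━━━━━━━━━━┓                    
      ┃ CheckboxTree        ┃                    
      ┠─────────────────────┨                    
      ┃>[-] workspace/      ┃                    
      ┃   [ ] static/       ┃━━━━━━━━━━━━━━━━━━━━
      ┃     [ ] test.txt    ┃xTree               
      ┃     [ ] logger.c    ┃────────────────────
      ┃   [ ] Makefile      ┃o/                  
      ┃   [ ] parser.css    ┃ndex.js             
      ┃   [ ] utils.txt     ┃elpers.txt          
      ┃   [ ] cache.go      ┃cripts/             
      ┃   [x] database.txt  ┃ utils/             
      ┃   [ ] index.txt     ┃x] types.yaml       
      ┗━━━━━━━━━━━━━━━━━━━━━┛ ] client.css       
                    ┗━━━━━━━━━━━━━━━━━━━━━━━━━━━━
                                                 


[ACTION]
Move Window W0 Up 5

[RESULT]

                                                 
                                                 
                                                 
                                                 
                    ┏━━━━━━━━━━━━━━━━━━━━━━━━━━━━
      ┏━━━━━━━━━━━━━━━━━━━━━┓xTree               
      ┃ CheckboxTree        ┃────────────────────
      ┠─────────────────────┨o/                  
      ┃>[-] workspace/      ┃ndex.js             
      ┃   [ ] static/       ┃elpers.txt          
      ┃     [ ] test.txt    ┃cripts/             
      ┃     [ ] logger.c    ┃ utils/             
      ┃   [ ] Makefile      ┃x] types.yaml       
      ┃   [ ] parser.css    ┃ ] client.css       
      ┃   [ ] utils.txt     ┃━━━━━━━━━━━━━━━━━━━━
      ┃   [ ] cache.go      ┃                    
      ┃   [x] database.txt  ┃                    
      ┃   [ ] index.txt     ┃                    
      ┗━━━━━━━━━━━━━━━━━━━━━┛                    
                                                 
                                                 


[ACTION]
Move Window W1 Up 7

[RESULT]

      ┏━━━━━━━━━━━━━━━━━━━━━┓                    
      ┃ CheckboxTree        ┃                    
      ┠─────────────────────┨                    
      ┃>[-] workspace/      ┃                    
      ┃   [ ] static/       ┃━━━━━━━━━━━━━━━━━━━━
      ┃     [ ] test.txt    ┃xTree               
      ┃     [ ] logger.c    ┃────────────────────
      ┃   [ ] Makefile      ┃o/                  
      ┃   [ ] parser.css    ┃ndex.js             
      ┃   [ ] utils.txt     ┃elpers.txt          
      ┃   [ ] cache.go      ┃cripts/             
      ┃   [x] database.txt  ┃ utils/             
      ┃   [ ] index.txt     ┃x] types.yaml       
      ┗━━━━━━━━━━━━━━━━━━━━━┛ ] client.css       
                    ┗━━━━━━━━━━━━━━━━━━━━━━━━━━━━
                                                 
                                                 
                                                 
                                                 
                                                 
                                                 


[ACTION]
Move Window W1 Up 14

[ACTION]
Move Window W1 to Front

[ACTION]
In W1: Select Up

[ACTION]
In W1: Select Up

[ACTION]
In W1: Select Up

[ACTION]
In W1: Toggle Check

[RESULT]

      ┏━━━━━━━━━━━━━━━━━━━━━┓                    
      ┃ CheckboxTree        ┃                    
      ┠─────────────────────┨                    
      ┃>[x] workspace/      ┃                    
      ┃   [x] static/       ┃━━━━━━━━━━━━━━━━━━━━
      ┃     [x] test.txt    ┃xTree               
      ┃     [x] logger.c    ┃────────────────────
      ┃   [x] Makefile      ┃o/                  
      ┃   [x] parser.css    ┃ndex.js             
      ┃   [x] utils.txt     ┃elpers.txt          
      ┃   [x] cache.go      ┃cripts/             
      ┃   [x] database.txt  ┃ utils/             
      ┃   [x] index.txt     ┃x] types.yaml       
      ┗━━━━━━━━━━━━━━━━━━━━━┛ ] client.css       
                    ┗━━━━━━━━━━━━━━━━━━━━━━━━━━━━
                                                 
                                                 
                                                 
                                                 
                                                 
                                                 
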